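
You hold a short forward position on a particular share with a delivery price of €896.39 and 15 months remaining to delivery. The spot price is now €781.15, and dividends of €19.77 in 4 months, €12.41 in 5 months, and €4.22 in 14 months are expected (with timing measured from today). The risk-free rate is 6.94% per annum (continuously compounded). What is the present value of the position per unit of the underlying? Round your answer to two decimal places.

PV(remaining dividends) I = 19.77·e^(−0.0694·4/12) + 12.41·e^(−0.0694·5/12) + 4.22·e^(−0.0694·14/12) = 35.2660
Current forward F = (S − I)·e^(rT) = (781.15 − 35.2660)·e^(0.0694·15/12) = 745.8840 × 1.090624 = 813.4790
Value (long) = (F − K)·e^(−rT) = (813.4790 − 896.39) × 0.916906 = -76.0216
Short position value = −(long value) = €76.02

€76.02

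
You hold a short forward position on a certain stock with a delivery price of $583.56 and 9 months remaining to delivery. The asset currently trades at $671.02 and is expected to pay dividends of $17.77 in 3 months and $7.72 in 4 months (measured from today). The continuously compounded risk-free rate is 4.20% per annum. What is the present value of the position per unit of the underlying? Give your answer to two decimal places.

PV(remaining dividends) I = 17.77·e^(−0.0420·3/12) + 7.72·e^(−0.0420·4/12) = 25.1971
Current forward F = (S − I)·e^(rT) = (671.02 − 25.1971)·e^(0.0420·9/12) = 645.8229 × 1.032001 = 666.4899
Value (long) = (F − K)·e^(−rT) = (666.4899 − 583.56) × 0.968991 = 80.3583
Short position value = −(long value) = -$80.36

-$80.36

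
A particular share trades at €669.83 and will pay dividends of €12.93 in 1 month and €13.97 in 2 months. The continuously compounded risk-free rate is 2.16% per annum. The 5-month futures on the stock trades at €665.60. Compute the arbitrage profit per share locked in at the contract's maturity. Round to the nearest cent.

€16.78 per share

PV(dividends) I = 12.93·e^(−0.0216·1/12) + 13.97·e^(−0.0216·2/12) = 26.8265
Fair futures F* = (S − I)·e^(rT) = (669.83 − 26.8265)·e^0.009000 = 643.0035 × 1.009041 = 648.8169
Market €665.60 > fair 648.8169: forward overpriced → cash-and-carry (borrow at r, buy the stock and collect the dividends, short the forward).
Profit at T = |F_mkt − F*| = |665.60 − 648.8169| = €16.78 per share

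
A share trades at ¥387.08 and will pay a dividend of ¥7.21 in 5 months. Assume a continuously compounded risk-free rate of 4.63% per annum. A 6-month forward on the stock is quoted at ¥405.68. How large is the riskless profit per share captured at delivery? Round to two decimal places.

PV(dividends) I = 7.21·e^(−0.0463·5/12) = 7.0722
Fair forward F* = (S − I)·e^(rT) = (387.08 − 7.0722)·e^0.023150 = 380.0078 × 1.023420 = 388.9076
Market ¥405.68 > fair 388.9076: forward overpriced → cash-and-carry (borrow at r, buy the stock and collect the dividends, short the forward).
Profit at T = |F_mkt − F*| = |405.68 − 388.9076| = ¥16.77 per share

¥16.77 per share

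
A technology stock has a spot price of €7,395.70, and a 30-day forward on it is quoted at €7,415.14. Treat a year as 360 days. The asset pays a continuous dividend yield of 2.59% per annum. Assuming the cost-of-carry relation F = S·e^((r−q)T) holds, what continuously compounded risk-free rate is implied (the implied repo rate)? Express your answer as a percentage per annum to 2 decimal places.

From F = S·e^((r−q)T): (r − q) = ln(F/S)/T
ln(7415.14/7395.70) = ln(1.002629) = 0.002626
(r − q) = 0.002626 / (30/360) = 0.031512
r = ln(F/S)/T + q = 0.031512 + 0.0259 = 0.057412
r = 5.74%

5.74%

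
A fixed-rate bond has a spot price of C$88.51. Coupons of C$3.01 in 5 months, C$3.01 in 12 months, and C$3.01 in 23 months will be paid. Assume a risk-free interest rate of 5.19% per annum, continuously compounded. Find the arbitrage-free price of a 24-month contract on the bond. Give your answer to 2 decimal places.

C$88.73

PV(coupons) I = 3.01·e^(−0.0519·5/12) + 3.01·e^(−0.0519·12/12) + 3.01·e^(−0.0519·23/12)
I = 2.9456 + 2.8578 + 2.7250 = 8.5284
F = (S − I)·e^(rT) = (88.51 − 8.5284) · e^(0.0519·24/12)
= 79.9816 · e^0.103800 = 79.9816 × 1.109379 = C$88.73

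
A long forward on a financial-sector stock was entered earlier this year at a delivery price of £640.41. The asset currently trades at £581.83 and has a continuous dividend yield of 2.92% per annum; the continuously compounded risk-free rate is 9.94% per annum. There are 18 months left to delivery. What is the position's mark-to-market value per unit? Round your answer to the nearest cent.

£5.19

Current fair forward for the remaining 18 months: F = S·e^((r − q)·T), (r − q) = 0.0994 − 0.0292 = 0.0702
F = 581.83 · e^(0.0702 × 18/12) = 581.83 × 1.111044 = 646.4387
Value of long forward = (F − K)·e^(−rT) = (646.4387 − 640.41) · e^(−0.0994·18/12)
= 6.0287 × 0.861483 = 5.19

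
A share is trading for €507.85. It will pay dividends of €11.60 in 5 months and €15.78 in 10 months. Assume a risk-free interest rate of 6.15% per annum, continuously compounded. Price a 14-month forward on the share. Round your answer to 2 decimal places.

PV(dividends) I = 11.60·e^(−0.0615·5/12) + 15.78·e^(−0.0615·10/12)
I = 11.3065 + 14.9916 = 26.2981
F = (S − I)·e^(rT) = (507.85 − 26.2981) · e^(0.0615·14/12)
= 481.5519 · e^0.071750 = 481.5519 × 1.074387 = €517.37

€517.37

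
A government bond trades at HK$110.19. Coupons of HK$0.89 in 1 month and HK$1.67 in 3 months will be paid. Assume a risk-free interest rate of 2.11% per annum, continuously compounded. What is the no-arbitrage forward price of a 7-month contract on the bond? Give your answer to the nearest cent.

PV(coupons) I = 0.89·e^(−0.0211·1/12) + 1.67·e^(−0.0211·3/12)
I = 0.8884 + 1.6612 = 2.5496
F = (S − I)·e^(rT) = (110.19 − 2.5496) · e^(0.0211·7/12)
= 107.6404 · e^0.012308 = 107.6404 × 1.012384 = HK$108.97

HK$108.97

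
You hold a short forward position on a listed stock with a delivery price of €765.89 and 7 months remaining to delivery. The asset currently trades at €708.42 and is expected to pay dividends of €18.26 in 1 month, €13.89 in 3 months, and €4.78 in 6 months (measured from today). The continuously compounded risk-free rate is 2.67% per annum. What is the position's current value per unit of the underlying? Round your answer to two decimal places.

€82.37

PV(remaining dividends) I = 18.26·e^(−0.0267·1/12) + 13.89·e^(−0.0267·3/12) + 4.78·e^(−0.0267·6/12) = 36.7336
Current forward F = (S − I)·e^(rT) = (708.42 − 36.7336)·e^(0.0267·7/12) = 671.6864 × 1.015697 = 682.2299
Value (long) = (F − K)·e^(−rT) = (682.2299 − 765.89) × 0.984546 = -82.3672
Short position value = −(long value) = €82.37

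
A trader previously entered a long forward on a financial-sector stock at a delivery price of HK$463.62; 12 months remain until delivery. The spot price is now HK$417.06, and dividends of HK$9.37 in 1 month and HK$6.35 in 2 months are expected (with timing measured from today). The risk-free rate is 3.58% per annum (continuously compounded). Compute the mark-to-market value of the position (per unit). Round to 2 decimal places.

PV(remaining dividends) I = 9.37·e^(−0.0358·1/12) + 6.35·e^(−0.0358·2/12) = 15.6543
Current forward F = (S − I)·e^(rT) = (417.06 − 15.6543)·e^(0.0358·12/12) = 401.4057 × 1.036449 = 416.0365
Value (long) = (F − K)·e^(−rT) = (416.0365 − 463.62) × 0.964833 = -45.9101
Value = -HK$45.91

-HK$45.91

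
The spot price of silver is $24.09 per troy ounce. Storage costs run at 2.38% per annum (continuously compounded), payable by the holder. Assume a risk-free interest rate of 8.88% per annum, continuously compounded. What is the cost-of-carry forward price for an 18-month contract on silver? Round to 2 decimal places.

$28.52 per troy ounce

Net carry = r + u − y = 0.0888 + 0.0238 − 0.0000 = 0.1126
F = S·e^((r+u−y)T) = 24.09 · e^(0.1126 × 18/12) = 24.09 · e^0.168900
= 24.09 × 1.184002 = $28.52 per troy ounce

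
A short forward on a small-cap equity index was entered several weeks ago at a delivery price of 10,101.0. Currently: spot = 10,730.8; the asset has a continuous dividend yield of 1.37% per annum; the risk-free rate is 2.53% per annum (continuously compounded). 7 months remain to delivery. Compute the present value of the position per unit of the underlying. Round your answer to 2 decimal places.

-692.36

Current fair forward for the remaining 7 months: F = S·e^((r − q)·T), (r − q) = 0.0253 − 0.0137 = 0.0116
F = 10730.8 · e^(0.0116 × 7/12) = 10730.8 × 1.00678961 = 10803.6579
Value of long forward = (F − K)·e^(−rT) = (10803.6579 − 10101.0) · e^(−0.0253·7/12)
= 702.6579 × 0.98535004 = 692.36
Short position value = −(long value) = -692.36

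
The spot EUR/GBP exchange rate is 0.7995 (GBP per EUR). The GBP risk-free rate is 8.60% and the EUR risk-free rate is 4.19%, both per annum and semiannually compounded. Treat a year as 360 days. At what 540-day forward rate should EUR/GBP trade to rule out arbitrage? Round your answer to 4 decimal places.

0.8524

By covered interest parity, F = S · (1+r_GBP/2)^(2T) / (1+r_EUR/2)^(2T)
= 0.7995 × 1.134627 / 1.064176 = 0.7995 × 1.066202
F = 0.8524 GBP per EUR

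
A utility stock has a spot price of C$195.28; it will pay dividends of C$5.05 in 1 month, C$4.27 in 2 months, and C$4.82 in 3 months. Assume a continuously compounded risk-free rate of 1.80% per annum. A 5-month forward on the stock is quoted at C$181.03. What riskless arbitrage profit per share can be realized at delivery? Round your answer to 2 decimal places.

PV(dividends) I = 5.05·e^(−0.0180·1/12) + 4.27·e^(−0.0180·2/12) + 4.82·e^(−0.0180·3/12) = 14.0980
Fair forward F* = (S − I)·e^(rT) = (195.28 − 14.0980)·e^0.007500 = 181.1820 × 1.007528 = 182.5459
Market C$181.03 < fair 182.5459: forward underpriced → reverse cash-and-carry (short the stock, invest proceeds at r, pay the dividends, go long the forward).
Profit at T = |F_mkt − F*| = |181.03 − 182.5459| = C$1.52 per share

C$1.52 per share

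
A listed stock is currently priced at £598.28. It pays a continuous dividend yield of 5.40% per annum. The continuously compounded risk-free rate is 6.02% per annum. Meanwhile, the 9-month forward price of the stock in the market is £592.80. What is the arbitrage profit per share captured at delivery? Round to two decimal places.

Fair forward: F* = S·e^(carry·T), with carry = (r − q) = 0.0602 − 0.0540 = 0.0062
F* = 598.28 · e^(0.0062 × 9/12) = 598.28 · e^0.004650 = 598.28 × 1.004661 = £601.0686
Market £592.80 < fair £601.0686: forward underpriced → reverse cash-and-carry (short spot, go long the forward).
At maturity, profit = |F_mkt − F*| = |592.80 − 601.0686| = £8.27 per share

£8.27 per share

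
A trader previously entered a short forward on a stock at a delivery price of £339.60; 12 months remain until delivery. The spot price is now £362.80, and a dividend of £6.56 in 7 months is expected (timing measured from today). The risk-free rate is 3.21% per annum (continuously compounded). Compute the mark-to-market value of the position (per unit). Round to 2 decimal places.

PV(remaining dividends) I = 6.56·e^(−0.0321·7/12) = 6.4383
Current forward F = (S − I)·e^(rT) = (362.80 − 6.4383)·e^(0.0321·12/12) = 356.3617 × 1.032621 = 367.9866
Value (long) = (F − K)·e^(−rT) = (367.9866 − 339.60) × 0.968410 = 27.4899
Short position value = −(long value) = -£27.49

-£27.49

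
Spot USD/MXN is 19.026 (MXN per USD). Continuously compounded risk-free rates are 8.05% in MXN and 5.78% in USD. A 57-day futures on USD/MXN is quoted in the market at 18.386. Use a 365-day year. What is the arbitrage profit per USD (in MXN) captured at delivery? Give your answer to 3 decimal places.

Fair futures: F* = S·e^(carry·T), with carry = (r_MXN − r_USD) = 0.0805 − 0.0578 = 0.0227
F* = 19.026 · e^(0.0227 × 57/365) = 19.026 · e^0.003545 = 19.026 × 1.003551 = 19.0936
Market 18.386 < fair 19.0936: forward underpriced → reverse cash-and-carry (short spot, go long the forward).
At maturity, profit = |F_mkt − F*| = |18.386 − 19.0936| = 0.708 per USD (in MXN)

0.708 per USD (in MXN)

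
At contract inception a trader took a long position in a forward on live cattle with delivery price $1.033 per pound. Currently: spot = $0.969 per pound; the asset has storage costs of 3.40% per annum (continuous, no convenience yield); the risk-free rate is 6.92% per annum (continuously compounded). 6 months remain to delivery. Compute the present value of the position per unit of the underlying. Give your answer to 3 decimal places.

Current fair forward for the remaining 6 months: F = S·e^((r + u)·T), (r + u) = 0.0692 + 0.0340 = 0.1032
F = 0.969 · e^(0.1032 × 6/12) = 0.969 × 1.052954 = 1.0203
Value of long forward = (F − K)·e^(−rT) = (1.0203 − 1.033) · e^(−0.0692·6/12)
= -0.0127 × 0.965992 = -0.012

-$0.012 per pound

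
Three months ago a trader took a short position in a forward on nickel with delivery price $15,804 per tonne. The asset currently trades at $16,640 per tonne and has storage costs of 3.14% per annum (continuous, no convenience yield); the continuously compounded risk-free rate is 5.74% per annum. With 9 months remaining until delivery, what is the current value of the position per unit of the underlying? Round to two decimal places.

-$1898.45 per tonne

Current fair forward for the remaining 9 months: F = S·e^((r + u)·T), (r + u) = 0.0574 + 0.0314 = 0.0888
F = 16640 · e^(0.0888 × 9/12) = 16640 × 1.06886785 = 17785.9610
Value of long forward = (F − K)·e^(−rT) = (17785.9610 − 15804) · e^(−0.0574·9/12)
= 1981.9610 × 0.95786350 = 1898.45
Short position value = −(long value) = -$1898.45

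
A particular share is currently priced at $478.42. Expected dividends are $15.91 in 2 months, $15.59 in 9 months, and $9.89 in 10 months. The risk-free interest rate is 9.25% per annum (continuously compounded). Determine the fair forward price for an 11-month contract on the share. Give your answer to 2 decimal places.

PV(dividends) I = 15.91·e^(−0.0925·2/12) + 15.59·e^(−0.0925·9/12) + 9.89·e^(−0.0925·10/12)
I = 15.6666 + 14.5451 + 9.1563 = 39.3680
F = (S − I)·e^(rT) = (478.42 − 39.3680) · e^(0.0925·11/12)
= 439.0520 · e^0.084792 = 439.0520 × 1.088491 = $477.90

$477.90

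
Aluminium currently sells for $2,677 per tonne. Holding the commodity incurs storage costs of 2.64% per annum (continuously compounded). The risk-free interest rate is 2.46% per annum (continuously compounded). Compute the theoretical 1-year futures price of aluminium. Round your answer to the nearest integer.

Net carry = r + u − y = 0.0246 + 0.0264 − 0.0000 = 0.0510
F = S·e^((r+u−y)T) = 2677 · e^(0.0510 × 1) = 2677 · e^0.051000
= 2677 × 1.052323 = $2,817 per tonne

$2,817 per tonne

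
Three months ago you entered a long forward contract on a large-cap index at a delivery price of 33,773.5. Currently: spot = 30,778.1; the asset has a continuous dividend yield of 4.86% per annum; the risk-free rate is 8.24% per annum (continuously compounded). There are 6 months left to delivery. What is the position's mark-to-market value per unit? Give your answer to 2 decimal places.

-2371.10

Current fair forward for the remaining 6 months: F = S·e^((r − q)·T), (r − q) = 0.0824 − 0.0486 = 0.0338
F = 30778.1 · e^(0.0338 × 6/12) = 30778.1 × 1.01704361 = 31302.6699
Value of long forward = (F − K)·e^(−rT) = (31302.6699 − 33773.5) · e^(−0.0824·6/12)
= -2470.8301 × 0.95963718 = -2371.10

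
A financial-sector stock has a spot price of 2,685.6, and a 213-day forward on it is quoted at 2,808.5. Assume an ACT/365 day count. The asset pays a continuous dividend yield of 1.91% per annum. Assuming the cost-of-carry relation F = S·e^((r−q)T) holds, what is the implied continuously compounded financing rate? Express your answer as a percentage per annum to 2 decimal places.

From F = S·e^((r−q)T): (r − q) = ln(F/S)/T
ln(2808.5/2685.6) = ln(1.045763) = 0.044747
(r − q) = 0.044747 / (213/365) = 0.076679
r = ln(F/S)/T + q = 0.076679 + 0.0191 = 0.095779
r = 9.58%

9.58%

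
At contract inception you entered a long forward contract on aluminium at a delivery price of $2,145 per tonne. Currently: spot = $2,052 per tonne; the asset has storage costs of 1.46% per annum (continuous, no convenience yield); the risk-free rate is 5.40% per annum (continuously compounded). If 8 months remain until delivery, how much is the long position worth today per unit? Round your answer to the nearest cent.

Current fair forward for the remaining 8 months: F = S·e^((r + u)·T), (r + u) = 0.0540 + 0.0146 = 0.0686
F = 2052 · e^(0.0686 × 8/12) = 2052 × 1.04679523 = 2148.0238
Value of long forward = (F − K)·e^(−rT) = (2148.0238 − 2145) · e^(−0.0540·8/12)
= 3.0238 × 0.96464029 = 2.92

$2.92 per tonne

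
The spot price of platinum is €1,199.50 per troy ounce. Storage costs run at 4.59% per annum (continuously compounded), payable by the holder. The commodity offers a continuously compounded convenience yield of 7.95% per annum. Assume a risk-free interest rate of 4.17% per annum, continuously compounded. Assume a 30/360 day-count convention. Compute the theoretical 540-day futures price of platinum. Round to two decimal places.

Net carry = r + u − y = 0.0417 + 0.0459 − 0.0795 = 0.0081
F = S·e^((r+u−y)T) = 1199.50 · e^(0.0081 × 540/360) = 1199.50 · e^0.01215000
= 1199.50 × 1.01222411 = €1,214.16 per troy ounce

€1,214.16 per troy ounce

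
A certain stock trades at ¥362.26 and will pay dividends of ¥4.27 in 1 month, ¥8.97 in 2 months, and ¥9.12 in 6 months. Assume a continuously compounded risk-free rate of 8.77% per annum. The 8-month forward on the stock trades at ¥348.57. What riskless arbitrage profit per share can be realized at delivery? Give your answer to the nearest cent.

PV(dividends) I = 4.27·e^(−0.0877·1/12) + 8.97·e^(−0.0877·2/12) + 9.12·e^(−0.0877·6/12) = 21.8075
Fair forward F* = (S − I)·e^(rT) = (362.26 − 21.8075)·e^0.058467 = 340.4525 × 1.060210 = 360.9511
Market ¥348.57 < fair 360.9511: forward underpriced → reverse cash-and-carry (short the stock, invest proceeds at r, pay the dividends, go long the forward).
Profit at T = |F_mkt − F*| = |348.57 − 360.9511| = ¥12.38 per share

¥12.38 per share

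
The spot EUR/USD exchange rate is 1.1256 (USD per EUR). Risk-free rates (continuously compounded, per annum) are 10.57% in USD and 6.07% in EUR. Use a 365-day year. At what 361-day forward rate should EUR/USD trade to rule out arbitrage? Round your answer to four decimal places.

1.1768

F = S·e^((r_USD − r_EUR)T) = 1.1256 · e^((0.1057 − 0.0607) × 361/365)
= 1.1256 · e^0.044507 = 1.1256 × 1.045512
F = 1.1768 USD per EUR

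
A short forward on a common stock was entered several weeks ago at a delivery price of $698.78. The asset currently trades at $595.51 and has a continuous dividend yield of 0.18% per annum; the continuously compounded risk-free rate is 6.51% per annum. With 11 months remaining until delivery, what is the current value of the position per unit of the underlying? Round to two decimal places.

Current fair forward for the remaining 11 months: F = S·e^((r − q)·T), (r − q) = 0.0651 − 0.0018 = 0.0633
F = 595.51 · e^(0.0633 × 11/12) = 595.51 × 1.059741 = 631.0864
Value of long forward = (F − K)·e^(−rT) = (631.0864 − 698.78) · e^(−0.0651·11/12)
= -67.6936 × 0.942071 = -63.77
Short position value = −(long value) = $63.77

$63.77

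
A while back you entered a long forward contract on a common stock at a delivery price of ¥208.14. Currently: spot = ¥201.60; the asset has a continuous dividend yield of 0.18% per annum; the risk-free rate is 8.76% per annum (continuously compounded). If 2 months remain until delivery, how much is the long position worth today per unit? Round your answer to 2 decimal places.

-¥3.58

Current fair forward for the remaining 2 months: F = S·e^((r − q)·T), (r − q) = 0.0876 − 0.0018 = 0.0858
F = 201.60 · e^(0.0858 × 2/12) = 201.60 × 1.014403 = 204.5036
Value of long forward = (F − K)·e^(−rT) = (204.5036 − 208.14) · e^(−0.0876·2/12)
= -3.6364 × 0.985506 = -3.58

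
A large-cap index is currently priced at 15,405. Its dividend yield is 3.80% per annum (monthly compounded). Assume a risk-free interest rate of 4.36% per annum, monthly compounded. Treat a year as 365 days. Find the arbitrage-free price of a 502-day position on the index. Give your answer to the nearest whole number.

15,524

F = S · (1+r/12)^(12T) / (1+q/12)^(12T)
= 15405 × 1.061684 / 1.053566 = 15405 × 1.007705
F = 15,524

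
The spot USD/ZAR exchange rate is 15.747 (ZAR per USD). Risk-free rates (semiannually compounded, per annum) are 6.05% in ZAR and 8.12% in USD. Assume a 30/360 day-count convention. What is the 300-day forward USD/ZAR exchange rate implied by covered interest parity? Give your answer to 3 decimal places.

15.487

By covered interest parity, F = S · (1+r_ZAR/2)^(2T) / (1+r_USD/2)^(2T)
= 15.747 × 1.050923 / 1.068578 = 15.747 × 0.983478
F = 15.487 ZAR per USD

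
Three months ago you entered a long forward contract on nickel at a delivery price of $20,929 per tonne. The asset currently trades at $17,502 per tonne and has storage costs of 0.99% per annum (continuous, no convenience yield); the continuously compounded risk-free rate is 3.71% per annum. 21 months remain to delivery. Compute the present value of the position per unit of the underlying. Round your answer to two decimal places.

Current fair forward for the remaining 21 months: F = S·e^((r + u)·T), (r + u) = 0.0371 + 0.0099 = 0.0470
F = 17502 · e^(0.0470 × 21/12) = 17502 × 1.08572721 = 19002.3976
Value of long forward = (F − K)·e^(−rT) = (19002.3976 − 20929) · e^(−0.0371·21/12)
= -1926.6024 × 0.93713775 = -1805.49

-$1805.49 per tonne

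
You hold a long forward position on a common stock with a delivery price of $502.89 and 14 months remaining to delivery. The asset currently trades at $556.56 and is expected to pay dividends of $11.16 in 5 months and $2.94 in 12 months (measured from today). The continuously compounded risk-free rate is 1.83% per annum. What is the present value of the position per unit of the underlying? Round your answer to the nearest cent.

PV(remaining dividends) I = 11.16·e^(−0.0183·5/12) + 2.94·e^(−0.0183·12/12) = 13.9619
Current forward F = (S − I)·e^(rT) = (556.56 − 13.9619)·e^(0.0183·14/12) = 542.5981 × 1.021580 = 554.3074
Value (long) = (F − K)·e^(−rT) = (554.3074 − 502.89) × 0.978876 = 50.3313
Value = $50.33

$50.33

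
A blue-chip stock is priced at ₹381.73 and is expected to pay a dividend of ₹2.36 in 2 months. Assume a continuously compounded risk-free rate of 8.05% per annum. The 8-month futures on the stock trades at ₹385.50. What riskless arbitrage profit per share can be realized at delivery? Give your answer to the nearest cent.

₹14.82 per share

PV(dividends) I = 2.36·e^(−0.0805·2/12) = 2.3285
Fair futures F* = (S − I)·e^(rT) = (381.73 − 2.3285)·e^0.053667 = 379.4015 × 1.055133 = 400.3190
Market ₹385.50 < fair 400.3190: forward underpriced → reverse cash-and-carry (short the stock, invest proceeds at r, pay the dividends, go long the forward).
Profit at T = |F_mkt − F*| = |385.50 − 400.3190| = ₹14.82 per share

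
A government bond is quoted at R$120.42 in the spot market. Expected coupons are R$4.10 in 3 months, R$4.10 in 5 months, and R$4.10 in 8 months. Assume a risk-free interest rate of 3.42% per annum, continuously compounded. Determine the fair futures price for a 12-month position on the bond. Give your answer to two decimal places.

PV(coupons) I = 4.10·e^(−0.0342·3/12) + 4.10·e^(−0.0342·5/12) + 4.10·e^(−0.0342·8/12)
I = 4.0651 + 4.0420 + 4.0076 = 12.1147
F = (S − I)·e^(rT) = (120.42 − 12.1147) · e^(0.0342·12/12)
= 108.3053 · e^0.034200 = 108.3053 × 1.034792 = R$112.07

R$112.07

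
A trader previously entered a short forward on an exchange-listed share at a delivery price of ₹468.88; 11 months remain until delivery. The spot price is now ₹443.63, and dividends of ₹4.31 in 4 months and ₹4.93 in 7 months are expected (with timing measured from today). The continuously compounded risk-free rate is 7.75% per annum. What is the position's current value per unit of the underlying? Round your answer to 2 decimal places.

₹2.01

PV(remaining dividends) I = 4.31·e^(−0.0775·4/12) + 4.93·e^(−0.0775·7/12) = 8.9122
Current forward F = (S − I)·e^(rT) = (443.63 − 8.9122)·e^(0.0775·11/12) = 434.7178 × 1.073626 = 466.7243
Value (long) = (F − K)·e^(−rT) = (466.7243 − 468.88) × 0.931423 = -2.0079
Short position value = −(long value) = ₹2.01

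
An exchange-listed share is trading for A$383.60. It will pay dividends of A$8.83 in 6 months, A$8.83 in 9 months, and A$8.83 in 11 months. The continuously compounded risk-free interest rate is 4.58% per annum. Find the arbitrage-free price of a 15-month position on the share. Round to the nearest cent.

A$379.06

PV(dividends) I = 8.83·e^(−0.0458·6/12) + 8.83·e^(−0.0458·9/12) + 8.83·e^(−0.0458·11/12)
I = 8.6301 + 8.5318 + 8.4670 = 25.6289
F = (S − I)·e^(rT) = (383.60 − 25.6289) · e^(0.0458·15/12)
= 357.9711 · e^0.057250 = 357.9711 × 1.058921 = A$379.06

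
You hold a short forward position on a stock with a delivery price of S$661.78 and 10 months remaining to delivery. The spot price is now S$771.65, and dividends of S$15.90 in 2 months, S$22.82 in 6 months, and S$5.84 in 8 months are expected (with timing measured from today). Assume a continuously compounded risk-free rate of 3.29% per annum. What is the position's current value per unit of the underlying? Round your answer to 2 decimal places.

-S$83.79

PV(remaining dividends) I = 15.90·e^(−0.0329·2/12) + 22.82·e^(−0.0329·6/12) + 5.84·e^(−0.0329·8/12) = 43.9740
Current forward F = (S − I)·e^(rT) = (771.65 − 43.9740)·e^(0.0329·10/12) = 727.6760 × 1.027796 = 747.9025
Value (long) = (F − K)·e^(−rT) = (747.9025 − 661.78) × 0.972956 = 83.7934
Short position value = −(long value) = -S$83.79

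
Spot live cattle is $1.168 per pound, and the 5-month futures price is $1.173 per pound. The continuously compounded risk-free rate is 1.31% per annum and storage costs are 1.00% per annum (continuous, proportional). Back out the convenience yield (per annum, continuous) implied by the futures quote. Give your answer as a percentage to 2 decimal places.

1.28%

F = S·e^((r+u−y)T) ⇒ (r+u−y) = ln(F/S)/T
ln(1.173/1.168) = 0.004272; /T ⇒ 0.010253
y = r + u − ln(F/S)/T = 0.0131 + 0.0100 − 0.010253 = 0.012847
y = 1.28%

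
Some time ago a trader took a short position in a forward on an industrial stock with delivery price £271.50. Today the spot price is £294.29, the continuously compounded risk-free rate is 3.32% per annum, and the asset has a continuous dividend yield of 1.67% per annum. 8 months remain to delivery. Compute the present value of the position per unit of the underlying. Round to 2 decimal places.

Current fair forward for the remaining 8 months: F = S·e^((r − q)·T), (r − q) = 0.0332 − 0.0167 = 0.0165
F = 294.29 · e^(0.0165 × 8/12) = 294.29 × 1.011061 = 297.5451
Value of long forward = (F − K)·e^(−rT) = (297.5451 − 271.50) · e^(−0.0332·8/12)
= 26.0451 × 0.978110 = 25.47
Short position value = −(long value) = -£25.47

-£25.47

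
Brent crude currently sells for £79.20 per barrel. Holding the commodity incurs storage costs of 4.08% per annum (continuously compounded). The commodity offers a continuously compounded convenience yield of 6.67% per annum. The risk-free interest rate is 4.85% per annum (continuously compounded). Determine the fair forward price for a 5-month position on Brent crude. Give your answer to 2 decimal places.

Net carry = r + u − y = 0.0485 + 0.0408 − 0.0667 = 0.0226
F = S·e^((r+u−y)T) = 79.20 · e^(0.0226 × 5/12) = 79.20 · e^0.009417
= 79.20 × 1.009461 = £79.95 per barrel

£79.95 per barrel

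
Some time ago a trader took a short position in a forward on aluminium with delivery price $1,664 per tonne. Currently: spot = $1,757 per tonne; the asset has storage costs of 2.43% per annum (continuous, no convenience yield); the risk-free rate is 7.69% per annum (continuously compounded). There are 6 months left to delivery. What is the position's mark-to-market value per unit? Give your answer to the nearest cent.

-$177.24 per tonne

Current fair forward for the remaining 6 months: F = S·e^((r + u)·T), (r + u) = 0.0769 + 0.0243 = 0.1012
F = 1757 · e^(0.1012 × 6/12) = 1757 × 1.05190205 = 1848.1919
Value of long forward = (F − K)·e^(−rT) = (1848.1919 − 1664) · e^(−0.0769·6/12)
= 184.1919 × 0.96227982 = 177.24
Short position value = −(long value) = -$177.24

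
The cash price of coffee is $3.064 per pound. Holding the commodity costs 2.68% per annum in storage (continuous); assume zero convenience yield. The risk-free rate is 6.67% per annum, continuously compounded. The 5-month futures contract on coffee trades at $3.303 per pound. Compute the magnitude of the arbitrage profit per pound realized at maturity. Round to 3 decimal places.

Fair futures: F* = S·e^(carry·T), with carry = (r + u) = 0.0667 + 0.0268 = 0.0935
F* = 3.064 · e^(0.0935 × 5/12) = 3.064 · e^0.038958 = 3.064 × 1.039727 = $3.1857
Market $3.303 > fair $3.1857: forward overpriced → cash-and-carry (buy spot, short the forward).
At maturity, profit = |F_mkt − F*| = |3.303 − 3.1857| = $0.117 per pound

$0.117 per pound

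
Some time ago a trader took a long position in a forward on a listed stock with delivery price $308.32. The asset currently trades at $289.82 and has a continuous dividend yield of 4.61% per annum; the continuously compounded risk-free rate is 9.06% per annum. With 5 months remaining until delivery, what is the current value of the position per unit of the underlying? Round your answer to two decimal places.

-$12.59

Current fair forward for the remaining 5 months: F = S·e^((r − q)·T), (r − q) = 0.0906 − 0.0461 = 0.0445
F = 289.82 · e^(0.0445 × 5/12) = 289.82 × 1.018715 = 295.2440
Value of long forward = (F − K)·e^(−rT) = (295.2440 − 308.32) · e^(−0.0906·5/12)
= -13.0760 × 0.962954 = -12.59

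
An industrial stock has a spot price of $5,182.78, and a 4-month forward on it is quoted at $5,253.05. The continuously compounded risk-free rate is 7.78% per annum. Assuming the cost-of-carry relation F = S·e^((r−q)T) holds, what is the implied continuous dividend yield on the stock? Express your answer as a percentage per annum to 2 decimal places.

3.74%

From F = S·e^((r−q)T): (r − q) = ln(F/S)/T
ln(5253.05/5182.78) = ln(1.013558) = 0.013467
(r − q) = 0.013467 / (4/12) = 0.040401
q = r − ln(F/S)/T = 0.0778 − 0.040401 = 0.037399
q = 3.74%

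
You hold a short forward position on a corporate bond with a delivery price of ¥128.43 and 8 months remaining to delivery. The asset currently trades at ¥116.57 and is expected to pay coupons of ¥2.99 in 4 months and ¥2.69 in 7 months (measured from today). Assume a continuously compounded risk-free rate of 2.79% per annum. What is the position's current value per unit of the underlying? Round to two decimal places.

¥15.10

PV(remaining coupons) I = 2.99·e^(−0.0279·4/12) + 2.69·e^(−0.0279·7/12) = 5.6089
Current forward F = (S − I)·e^(rT) = (116.57 − 5.6089)·e^(0.0279·8/12) = 110.9611 × 1.018774 = 113.0443
Value (long) = (F − K)·e^(−rT) = (113.0443 − 128.43) × 0.981572 = -15.1022
Short position value = −(long value) = ¥15.10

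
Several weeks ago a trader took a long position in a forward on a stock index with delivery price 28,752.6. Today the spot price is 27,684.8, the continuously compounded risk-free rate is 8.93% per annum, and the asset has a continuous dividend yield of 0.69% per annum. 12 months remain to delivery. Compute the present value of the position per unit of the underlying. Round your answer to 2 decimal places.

Current fair forward for the remaining 12 months: F = S·e^((r − q)·T), (r − q) = 0.0893 − 0.0069 = 0.0824
F = 27684.8 · e^(0.0824 × 12/12) = 27684.8 × 1.08589008 = 30062.6497
Value of long forward = (F − K)·e^(−rT) = (30062.6497 − 28752.6) · e^(−0.0893·12/12)
= 1310.0497 × 0.91457116 = 1198.13

1198.13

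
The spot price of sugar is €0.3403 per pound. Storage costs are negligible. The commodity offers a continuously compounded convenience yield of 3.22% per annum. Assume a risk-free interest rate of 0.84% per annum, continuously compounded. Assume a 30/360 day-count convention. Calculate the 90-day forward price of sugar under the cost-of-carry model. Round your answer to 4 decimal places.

€0.3383 per pound

Net carry = r + u − y = 0.0084 + 0.0000 − 0.0322 = -0.0238
F = S·e^((r+u−y)T) = 0.3403 · e^(-0.0238 × 90/360) = 0.3403 · e^-0.005950
= 0.3403 × 0.994068 = €0.3383 per pound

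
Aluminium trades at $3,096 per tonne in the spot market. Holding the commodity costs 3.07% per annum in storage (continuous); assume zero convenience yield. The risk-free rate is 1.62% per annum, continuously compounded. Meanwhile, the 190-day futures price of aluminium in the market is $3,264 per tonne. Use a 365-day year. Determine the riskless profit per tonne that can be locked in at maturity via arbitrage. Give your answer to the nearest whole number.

Fair futures: F* = S·e^(carry·T), with carry = (r + u) = 0.0162 + 0.0307 = 0.0469
F* = 3096 · e^(0.0469 × 190/365) = 3096 · e^0.024414 = 3096 × 1.024714 = $3172.5145
Market $3264 > fair $3172.5145: forward overpriced → cash-and-carry (buy spot, short the forward).
At maturity, profit = |F_mkt − F*| = |3264 − 3172.5145| = $91 per tonne

$91 per tonne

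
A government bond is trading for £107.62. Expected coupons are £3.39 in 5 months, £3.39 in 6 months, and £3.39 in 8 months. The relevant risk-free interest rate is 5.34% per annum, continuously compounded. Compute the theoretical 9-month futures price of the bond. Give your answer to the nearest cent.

£101.73

PV(coupons) I = 3.39·e^(−0.0534·5/12) + 3.39·e^(−0.0534·6/12) + 3.39·e^(−0.0534·8/12)
I = 3.3154 + 3.3007 + 3.2714 = 9.8875
F = (S − I)·e^(rT) = (107.62 − 9.8875) · e^(0.0534·9/12)
= 97.7325 · e^0.040050 = 97.7325 × 1.040863 = £101.73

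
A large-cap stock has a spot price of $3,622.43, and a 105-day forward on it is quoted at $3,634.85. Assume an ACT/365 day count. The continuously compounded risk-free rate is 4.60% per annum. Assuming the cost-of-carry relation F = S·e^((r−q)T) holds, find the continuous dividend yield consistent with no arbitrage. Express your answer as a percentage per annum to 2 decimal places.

From F = S·e^((r−q)T): (r − q) = ln(F/S)/T
ln(3634.85/3622.43) = ln(1.003429) = 0.003423
(r − q) = 0.003423 / (105/365) = 0.011899
q = r − ln(F/S)/T = 0.0460 − 0.011899 = 0.034101
q = 3.41%

3.41%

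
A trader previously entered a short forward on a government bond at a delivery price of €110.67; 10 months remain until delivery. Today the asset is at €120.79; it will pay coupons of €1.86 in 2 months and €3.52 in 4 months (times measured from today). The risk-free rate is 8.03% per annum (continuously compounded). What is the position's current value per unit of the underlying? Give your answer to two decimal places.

PV(remaining coupons) I = 1.86·e^(−0.0803·2/12) + 3.52·e^(−0.0803·4/12) = 5.2623
Current forward F = (S − I)·e^(rT) = (120.79 − 5.2623)·e^(0.0803·10/12) = 115.5277 × 1.069206 = 123.5229
Value (long) = (F − K)·e^(−rT) = (123.5229 − 110.67) × 0.935273 = 12.0210
Short position value = −(long value) = -€12.02

-€12.02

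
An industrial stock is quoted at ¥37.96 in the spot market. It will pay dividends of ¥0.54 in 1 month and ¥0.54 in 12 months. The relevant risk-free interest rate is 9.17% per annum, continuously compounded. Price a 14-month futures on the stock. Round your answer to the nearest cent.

PV(dividends) I = 0.54·e^(−0.0917·1/12) + 0.54·e^(−0.0917·12/12)
I = 0.5359 + 0.4927 = 1.0286
F = (S − I)·e^(rT) = (37.96 − 1.0286) · e^(0.0917·14/12)
= 36.9314 · e^0.106983 = 36.9314 × 1.112915 = ¥41.10

¥41.10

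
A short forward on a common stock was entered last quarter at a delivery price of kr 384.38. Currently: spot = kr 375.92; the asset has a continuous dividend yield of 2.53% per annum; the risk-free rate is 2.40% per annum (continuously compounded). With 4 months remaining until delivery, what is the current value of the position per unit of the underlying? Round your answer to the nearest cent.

Current fair forward for the remaining 4 months: F = S·e^((r − q)·T), (r − q) = 0.0240 − 0.0253 = -0.0013
F = 375.92 · e^(-0.0013 × 4/12) = 375.92 × 0.999567 = 375.7572
Value of long forward = (F − K)·e^(−rT) = (375.7572 − 384.38) · e^(−0.0240·4/12)
= -8.6228 × 0.992032 = -8.55
Short position value = −(long value) = kr 8.55

kr 8.55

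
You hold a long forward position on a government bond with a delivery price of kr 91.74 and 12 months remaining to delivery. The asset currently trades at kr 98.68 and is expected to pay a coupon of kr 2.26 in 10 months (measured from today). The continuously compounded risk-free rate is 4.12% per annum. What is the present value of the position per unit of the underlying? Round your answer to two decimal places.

kr 8.46

PV(remaining coupons) I = 2.26·e^(−0.0412·10/12) = 2.1837
Current forward F = (S − I)·e^(rT) = (98.68 − 2.1837)·e^(0.0412·12/12) = 96.4963 × 1.042060 = 100.5549
Value (long) = (F − K)·e^(−rT) = (100.5549 − 91.74) × 0.959637 = 8.4591
Value = kr 8.46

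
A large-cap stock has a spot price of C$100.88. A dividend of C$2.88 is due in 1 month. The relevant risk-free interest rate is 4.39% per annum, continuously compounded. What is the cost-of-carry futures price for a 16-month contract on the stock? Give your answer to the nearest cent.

C$103.92

PV(dividends) I = 2.88·e^(−0.0439·1/12)
I = 2.8695
F = (S − I)·e^(rT) = (100.88 − 2.8695) · e^(0.0439·16/12)
= 98.0105 · e^0.058533 = 98.0105 × 1.060280 = C$103.92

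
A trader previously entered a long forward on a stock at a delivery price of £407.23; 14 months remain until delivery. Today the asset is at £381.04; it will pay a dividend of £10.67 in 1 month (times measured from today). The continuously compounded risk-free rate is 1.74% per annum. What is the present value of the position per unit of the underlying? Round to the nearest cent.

-£28.66

PV(remaining dividends) I = 10.67·e^(−0.0174·1/12) = 10.6545
Current forward F = (S − I)·e^(rT) = (381.04 − 10.6545)·e^(0.0174·14/12) = 370.3855 × 1.020507 = 377.9810
Value (long) = (F − K)·e^(−rT) = (377.9810 − 407.23) × 0.979905 = -28.6612
Value = -£28.66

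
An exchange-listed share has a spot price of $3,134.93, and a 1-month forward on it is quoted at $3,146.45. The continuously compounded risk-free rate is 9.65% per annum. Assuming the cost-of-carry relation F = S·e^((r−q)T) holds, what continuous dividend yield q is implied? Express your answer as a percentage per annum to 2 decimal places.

5.25%

From F = S·e^((r−q)T): (r − q) = ln(F/S)/T
ln(3146.45/3134.93) = ln(1.003675) = 0.003668
(r − q) = 0.003668 / (1/12) = 0.044016
q = r − ln(F/S)/T = 0.0965 − 0.044016 = 0.052484
q = 5.25%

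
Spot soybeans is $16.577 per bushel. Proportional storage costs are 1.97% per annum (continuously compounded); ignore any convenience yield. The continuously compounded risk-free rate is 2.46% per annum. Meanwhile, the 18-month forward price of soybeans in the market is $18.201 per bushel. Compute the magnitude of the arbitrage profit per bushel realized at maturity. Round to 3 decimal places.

Fair forward: F* = S·e^(carry·T), with carry = (r + u) = 0.0246 + 0.0197 = 0.0443
F* = 16.577 · e^(0.0443 × 18/12) = 16.577 · e^0.066450 = 16.577 × 1.068708 = $17.7160
Market $18.201 > fair $17.7160: forward overpriced → cash-and-carry (buy spot, short the forward).
At maturity, profit = |F_mkt − F*| = |18.201 − 17.7160| = $0.485 per bushel

$0.485 per bushel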